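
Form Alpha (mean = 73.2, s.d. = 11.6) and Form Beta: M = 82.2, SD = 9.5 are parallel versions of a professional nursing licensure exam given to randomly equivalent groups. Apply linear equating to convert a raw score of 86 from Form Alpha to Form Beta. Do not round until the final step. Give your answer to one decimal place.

Linear equating: y = (SD_Y/SD_X)(x − M_X) + M_Y
y = (9.5/11.6)(86 − 73.2) + 82.2
y = 0.818966 × 12.8 + 82.2 = 10.4828 + 82.2 = 92.7

92.7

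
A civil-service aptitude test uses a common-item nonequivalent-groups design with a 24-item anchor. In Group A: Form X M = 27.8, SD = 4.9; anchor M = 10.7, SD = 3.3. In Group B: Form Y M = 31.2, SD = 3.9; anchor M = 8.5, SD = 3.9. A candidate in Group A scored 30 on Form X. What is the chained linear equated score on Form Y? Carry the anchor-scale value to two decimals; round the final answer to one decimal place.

Form X → anchor (Group A): v = (3.3/4.9)(30 − 27.8) + 10.7 = 12.18
anchor → Form Y (Group B): y = (3.9/3.9)(12.18 − 8.5) + 31.2 = 34.9

34.9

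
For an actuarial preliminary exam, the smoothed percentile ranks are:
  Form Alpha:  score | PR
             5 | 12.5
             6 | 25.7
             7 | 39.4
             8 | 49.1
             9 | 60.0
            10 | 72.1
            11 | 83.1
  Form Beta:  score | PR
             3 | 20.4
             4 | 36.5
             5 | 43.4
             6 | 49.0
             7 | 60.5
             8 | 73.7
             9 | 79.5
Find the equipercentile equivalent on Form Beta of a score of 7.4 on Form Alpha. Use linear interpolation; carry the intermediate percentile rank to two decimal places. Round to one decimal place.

5.0

PR of 7.4 on Form Alpha: 39.4 + (7.4 − 7)/(8 − 7) × (49.1 − 39.4) = 43.28
On Form Beta, PR 43.28 falls between score 4 (PR 36.5) and 5 (PR 43.4).
Interpolate: 4 + (43.28 − 36.5)/(43.4 − 36.5) × (5 − 4) = 5.0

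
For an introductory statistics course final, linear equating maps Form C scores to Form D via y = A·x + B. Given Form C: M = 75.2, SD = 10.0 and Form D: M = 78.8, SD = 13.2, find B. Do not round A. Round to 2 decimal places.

A = SD_Y / SD_X = 13.2 / 10.0 = 1.320000
B = M_Y − A·M_X = 78.8 − 1.320000 × 75.2 = -20.46

-20.46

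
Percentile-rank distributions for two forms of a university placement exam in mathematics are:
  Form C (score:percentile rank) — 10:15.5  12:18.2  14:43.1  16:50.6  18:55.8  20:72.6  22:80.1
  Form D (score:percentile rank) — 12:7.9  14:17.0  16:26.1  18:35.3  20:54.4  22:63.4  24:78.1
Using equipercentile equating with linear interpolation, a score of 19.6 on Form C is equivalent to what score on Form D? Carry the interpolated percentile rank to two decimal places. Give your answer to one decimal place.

PR of 19.6 on Form C: 55.8 + (19.6 − 18)/(20 − 18) × (72.6 − 55.8) = 69.24
On Form D, PR 69.24 falls between score 22 (PR 63.4) and 24 (PR 78.1).
Interpolate: 22 + (69.24 − 63.4)/(78.1 − 63.4) × (24 − 22) = 22.8

22.8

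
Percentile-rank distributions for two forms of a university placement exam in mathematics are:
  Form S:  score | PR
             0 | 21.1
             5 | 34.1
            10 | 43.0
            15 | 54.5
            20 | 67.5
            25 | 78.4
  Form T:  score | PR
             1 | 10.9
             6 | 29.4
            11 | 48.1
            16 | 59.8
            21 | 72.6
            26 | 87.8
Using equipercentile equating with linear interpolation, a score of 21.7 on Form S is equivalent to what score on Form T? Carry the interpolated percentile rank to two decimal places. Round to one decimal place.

20.5

PR of 21.7 on Form S: 67.5 + (21.7 − 20)/(25 − 20) × (78.4 − 67.5) = 71.21
On Form T, PR 71.21 falls between score 16 (PR 59.8) and 21 (PR 72.6).
Interpolate: 16 + (71.21 − 59.8)/(72.6 − 59.8) × (21 − 16) = 20.5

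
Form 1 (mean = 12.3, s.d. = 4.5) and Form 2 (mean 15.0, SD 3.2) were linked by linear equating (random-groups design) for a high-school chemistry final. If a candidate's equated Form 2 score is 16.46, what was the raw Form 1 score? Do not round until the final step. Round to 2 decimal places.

Invert y = (SD_Y/SD_X)(x − M_X) + M_Y:
x = (SD_X/SD_Y)(y − M_Y) + M_X = (4.5/3.2)(16.46 − 15.0) + 12.3
x = 1.406250 × 1.460 + 12.3 = 14.35

14.35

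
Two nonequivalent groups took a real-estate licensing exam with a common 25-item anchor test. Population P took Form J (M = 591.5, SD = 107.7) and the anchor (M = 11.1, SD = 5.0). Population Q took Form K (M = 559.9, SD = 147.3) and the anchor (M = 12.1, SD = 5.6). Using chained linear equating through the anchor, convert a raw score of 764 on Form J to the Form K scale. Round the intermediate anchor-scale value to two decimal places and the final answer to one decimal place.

744.3

Form J → anchor (Population P): v = (5.0/107.7)(764 − 591.5) + 11.1 = 19.11
anchor → Form K (Population Q): y = (147.3/5.6)(19.11 − 12.1) + 559.9 = 744.3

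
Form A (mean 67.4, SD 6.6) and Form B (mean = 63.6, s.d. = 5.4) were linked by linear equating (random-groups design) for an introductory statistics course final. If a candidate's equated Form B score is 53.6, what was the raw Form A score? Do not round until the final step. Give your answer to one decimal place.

55.2

Invert y = (SD_Y/SD_X)(x − M_X) + M_Y:
x = (SD_X/SD_Y)(y − M_Y) + M_X = (6.6/5.4)(53.6 − 63.6) + 67.4
x = 1.222222 × -10.000 + 67.4 = 55.2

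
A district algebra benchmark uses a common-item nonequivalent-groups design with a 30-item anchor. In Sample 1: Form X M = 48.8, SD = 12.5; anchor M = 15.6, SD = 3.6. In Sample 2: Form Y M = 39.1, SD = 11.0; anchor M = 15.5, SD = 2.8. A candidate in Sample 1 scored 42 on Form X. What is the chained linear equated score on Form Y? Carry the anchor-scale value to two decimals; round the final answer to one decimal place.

31.8

Form X → anchor (Sample 1): v = (3.6/12.5)(42 − 48.8) + 15.6 = 13.64
anchor → Form Y (Sample 2): y = (11.0/2.8)(13.64 − 15.5) + 39.1 = 31.8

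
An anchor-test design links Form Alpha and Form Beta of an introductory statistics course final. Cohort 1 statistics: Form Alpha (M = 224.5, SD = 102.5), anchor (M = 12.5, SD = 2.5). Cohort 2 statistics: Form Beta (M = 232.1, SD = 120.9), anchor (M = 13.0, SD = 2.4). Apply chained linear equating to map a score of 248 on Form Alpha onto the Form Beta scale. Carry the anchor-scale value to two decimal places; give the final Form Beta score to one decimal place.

235.6

Form Alpha → anchor (Cohort 1): v = (2.5/102.5)(248 − 224.5) + 12.5 = 13.07
anchor → Form Beta (Cohort 2): y = (120.9/2.4)(13.07 − 13.0) + 232.1 = 235.6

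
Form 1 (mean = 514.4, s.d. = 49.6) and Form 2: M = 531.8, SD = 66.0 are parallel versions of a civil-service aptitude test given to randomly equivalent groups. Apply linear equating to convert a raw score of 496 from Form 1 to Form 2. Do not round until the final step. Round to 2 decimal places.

Linear equating: y = (SD_Y/SD_X)(x − M_X) + M_Y
y = (66.0/49.6)(496 − 514.4) + 531.8
y = 1.330645 × -18.4 + 531.8 = -24.4839 + 531.8 = 507.32

507.32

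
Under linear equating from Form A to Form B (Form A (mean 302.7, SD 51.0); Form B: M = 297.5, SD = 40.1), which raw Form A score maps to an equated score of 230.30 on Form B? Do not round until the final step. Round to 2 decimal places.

Invert y = (SD_Y/SD_X)(x − M_X) + M_Y:
x = (SD_X/SD_Y)(y − M_Y) + M_X = (51.0/40.1)(230.30 − 297.5) + 302.7
x = 1.271820 × -67.200 + 302.7 = 217.23

217.23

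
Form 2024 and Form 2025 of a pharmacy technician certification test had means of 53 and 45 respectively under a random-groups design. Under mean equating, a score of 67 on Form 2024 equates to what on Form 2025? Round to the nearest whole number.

Mean equating: y = x + (M_Y − M_X) = 67 + (45 − 53) = 59

59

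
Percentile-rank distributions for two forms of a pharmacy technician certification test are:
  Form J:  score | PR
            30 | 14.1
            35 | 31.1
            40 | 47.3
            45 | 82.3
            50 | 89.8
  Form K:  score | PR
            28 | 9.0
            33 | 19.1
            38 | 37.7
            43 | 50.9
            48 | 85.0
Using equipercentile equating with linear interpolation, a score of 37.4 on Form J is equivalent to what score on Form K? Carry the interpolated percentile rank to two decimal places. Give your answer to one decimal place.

PR of 37.4 on Form J: 31.1 + (37.4 − 35)/(40 − 35) × (47.3 − 31.1) = 38.88
On Form K, PR 38.88 falls between score 38 (PR 37.7) and 43 (PR 50.9).
Interpolate: 38 + (38.88 − 37.7)/(50.9 − 37.7) × (43 − 38) = 38.4

38.4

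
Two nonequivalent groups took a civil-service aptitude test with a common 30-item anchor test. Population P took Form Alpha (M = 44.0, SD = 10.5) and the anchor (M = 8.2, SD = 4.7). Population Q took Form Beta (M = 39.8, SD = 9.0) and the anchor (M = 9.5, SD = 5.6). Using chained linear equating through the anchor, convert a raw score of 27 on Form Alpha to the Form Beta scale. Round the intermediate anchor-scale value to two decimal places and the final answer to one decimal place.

25.5

Form Alpha → anchor (Population P): v = (4.7/10.5)(27 − 44.0) + 8.2 = 0.59
anchor → Form Beta (Population Q): y = (9.0/5.6)(0.59 − 9.5) + 39.8 = 25.5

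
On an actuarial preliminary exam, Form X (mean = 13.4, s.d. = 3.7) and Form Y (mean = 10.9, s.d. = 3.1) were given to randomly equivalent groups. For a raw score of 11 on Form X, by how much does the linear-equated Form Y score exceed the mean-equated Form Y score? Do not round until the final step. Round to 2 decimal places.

Mean-equated: 11 + (10.9 − 13.4) = 8.50
Linear-equated: (3.1/3.7)(11 − 13.4) + 10.9 = 8.889
Difference = 8.889 − 8.50 = 0.39

0.39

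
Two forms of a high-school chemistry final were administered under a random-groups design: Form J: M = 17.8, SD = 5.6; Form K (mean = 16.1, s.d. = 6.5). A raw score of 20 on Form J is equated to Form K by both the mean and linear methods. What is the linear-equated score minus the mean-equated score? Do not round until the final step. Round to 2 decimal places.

Mean-equated: 20 + (16.1 − 17.8) = 18.30
Linear-equated: (6.5/5.6)(20 − 17.8) + 16.1 = 18.654
Difference = 18.654 − 18.30 = 0.35

0.35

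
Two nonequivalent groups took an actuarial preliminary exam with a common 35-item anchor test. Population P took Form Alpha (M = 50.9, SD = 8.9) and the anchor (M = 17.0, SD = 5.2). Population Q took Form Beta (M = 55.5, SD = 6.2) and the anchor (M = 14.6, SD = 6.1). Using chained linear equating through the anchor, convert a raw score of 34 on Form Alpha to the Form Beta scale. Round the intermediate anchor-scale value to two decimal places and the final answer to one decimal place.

47.9

Form Alpha → anchor (Population P): v = (5.2/8.9)(34 − 50.9) + 17.0 = 7.13
anchor → Form Beta (Population Q): y = (6.2/6.1)(7.13 − 14.6) + 55.5 = 47.9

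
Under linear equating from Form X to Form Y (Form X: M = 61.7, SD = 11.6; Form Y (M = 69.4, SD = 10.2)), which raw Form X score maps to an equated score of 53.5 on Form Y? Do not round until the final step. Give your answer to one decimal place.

43.6

Invert y = (SD_Y/SD_X)(x − M_X) + M_Y:
x = (SD_X/SD_Y)(y − M_Y) + M_X = (11.6/10.2)(53.5 − 69.4) + 61.7
x = 1.137255 × -15.900 + 61.7 = 43.6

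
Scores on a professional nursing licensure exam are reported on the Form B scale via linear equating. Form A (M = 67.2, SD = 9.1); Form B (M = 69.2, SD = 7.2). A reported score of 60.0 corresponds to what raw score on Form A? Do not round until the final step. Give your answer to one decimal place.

55.6

Invert y = (SD_Y/SD_X)(x − M_X) + M_Y:
x = (SD_X/SD_Y)(y − M_Y) + M_X = (9.1/7.2)(60.0 − 69.2) + 67.2
x = 1.263889 × -9.200 + 67.2 = 55.6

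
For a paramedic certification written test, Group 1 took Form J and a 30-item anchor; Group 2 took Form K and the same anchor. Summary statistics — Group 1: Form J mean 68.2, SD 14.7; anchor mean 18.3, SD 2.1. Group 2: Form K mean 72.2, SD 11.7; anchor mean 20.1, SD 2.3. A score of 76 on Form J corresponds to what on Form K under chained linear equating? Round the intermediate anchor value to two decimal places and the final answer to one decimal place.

68.7

Form J → anchor (Group 1): v = (2.1/14.7)(76 − 68.2) + 18.3 = 19.41
anchor → Form K (Group 2): y = (11.7/2.3)(19.41 − 20.1) + 72.2 = 68.7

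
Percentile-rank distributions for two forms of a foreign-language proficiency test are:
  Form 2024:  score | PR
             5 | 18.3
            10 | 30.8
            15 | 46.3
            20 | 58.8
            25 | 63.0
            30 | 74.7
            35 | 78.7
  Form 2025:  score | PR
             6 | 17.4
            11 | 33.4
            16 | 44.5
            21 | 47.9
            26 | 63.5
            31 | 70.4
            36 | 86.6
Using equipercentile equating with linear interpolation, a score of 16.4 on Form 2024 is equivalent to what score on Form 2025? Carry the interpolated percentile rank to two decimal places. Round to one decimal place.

PR of 16.4 on Form 2024: 46.3 + (16.4 − 15)/(20 − 15) × (58.8 − 46.3) = 49.80
On Form 2025, PR 49.80 falls between score 21 (PR 47.9) and 26 (PR 63.5).
Interpolate: 21 + (49.80 − 47.9)/(63.5 − 47.9) × (26 − 21) = 21.6

21.6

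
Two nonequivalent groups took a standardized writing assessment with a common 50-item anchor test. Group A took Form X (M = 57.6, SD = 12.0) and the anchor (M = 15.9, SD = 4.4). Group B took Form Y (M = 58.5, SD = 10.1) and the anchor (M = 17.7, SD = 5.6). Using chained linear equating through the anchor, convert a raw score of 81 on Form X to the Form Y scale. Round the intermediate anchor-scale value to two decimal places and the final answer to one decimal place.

70.7

Form X → anchor (Group A): v = (4.4/12.0)(81 − 57.6) + 15.9 = 24.48
anchor → Form Y (Group B): y = (10.1/5.6)(24.48 − 17.7) + 58.5 = 70.7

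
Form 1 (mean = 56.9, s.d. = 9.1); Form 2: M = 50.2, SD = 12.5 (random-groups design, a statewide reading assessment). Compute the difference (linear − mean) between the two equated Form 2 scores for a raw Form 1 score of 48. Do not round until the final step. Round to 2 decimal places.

-3.33

Mean-equated: 48 + (50.2 − 56.9) = 41.30
Linear-equated: (12.5/9.1)(48 − 56.9) + 50.2 = 37.975
Difference = 37.975 − 41.30 = -3.33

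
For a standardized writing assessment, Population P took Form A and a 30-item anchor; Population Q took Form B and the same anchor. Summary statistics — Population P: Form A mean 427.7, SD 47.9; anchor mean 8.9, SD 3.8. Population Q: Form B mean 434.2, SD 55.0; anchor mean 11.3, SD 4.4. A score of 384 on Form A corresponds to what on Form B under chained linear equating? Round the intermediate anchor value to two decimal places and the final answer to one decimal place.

360.8

Form A → anchor (Population P): v = (3.8/47.9)(384 − 427.7) + 8.9 = 5.43
anchor → Form B (Population Q): y = (55.0/4.4)(5.43 − 11.3) + 434.2 = 360.8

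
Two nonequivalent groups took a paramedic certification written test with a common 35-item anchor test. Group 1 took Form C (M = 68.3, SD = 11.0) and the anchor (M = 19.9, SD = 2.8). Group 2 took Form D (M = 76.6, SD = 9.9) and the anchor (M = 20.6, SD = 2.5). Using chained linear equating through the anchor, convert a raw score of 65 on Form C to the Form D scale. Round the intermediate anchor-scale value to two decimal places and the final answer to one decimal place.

70.5

Form C → anchor (Group 1): v = (2.8/11.0)(65 − 68.3) + 19.9 = 19.06
anchor → Form D (Group 2): y = (9.9/2.5)(19.06 − 20.6) + 76.6 = 70.5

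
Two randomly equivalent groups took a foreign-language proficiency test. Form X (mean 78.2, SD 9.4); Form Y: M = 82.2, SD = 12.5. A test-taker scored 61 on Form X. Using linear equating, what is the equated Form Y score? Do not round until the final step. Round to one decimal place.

Linear equating: y = (SD_Y/SD_X)(x − M_X) + M_Y
y = (12.5/9.4)(61 − 78.2) + 82.2
y = 1.329787 × -17.2 + 82.2 = -22.8723 + 82.2 = 59.3

59.3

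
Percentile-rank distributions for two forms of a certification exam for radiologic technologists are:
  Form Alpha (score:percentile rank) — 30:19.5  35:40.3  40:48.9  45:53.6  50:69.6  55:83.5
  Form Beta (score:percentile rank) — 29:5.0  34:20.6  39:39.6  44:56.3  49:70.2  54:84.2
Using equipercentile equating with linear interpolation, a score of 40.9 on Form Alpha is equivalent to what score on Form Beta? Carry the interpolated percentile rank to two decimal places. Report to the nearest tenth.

PR of 40.9 on Form Alpha: 48.9 + (40.9 − 40)/(45 − 40) × (53.6 − 48.9) = 49.75
On Form Beta, PR 49.75 falls between score 39 (PR 39.6) and 44 (PR 56.3).
Interpolate: 39 + (49.75 − 39.6)/(56.3 − 39.6) × (44 − 39) = 42.0

42.0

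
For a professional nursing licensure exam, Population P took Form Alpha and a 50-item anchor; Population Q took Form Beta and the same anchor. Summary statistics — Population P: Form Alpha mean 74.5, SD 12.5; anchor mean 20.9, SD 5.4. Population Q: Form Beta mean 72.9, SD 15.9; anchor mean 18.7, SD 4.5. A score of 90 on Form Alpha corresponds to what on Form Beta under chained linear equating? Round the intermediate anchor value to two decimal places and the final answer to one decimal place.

104.3

Form Alpha → anchor (Population P): v = (5.4/12.5)(90 − 74.5) + 20.9 = 27.60
anchor → Form Beta (Population Q): y = (15.9/4.5)(27.60 − 18.7) + 72.9 = 104.3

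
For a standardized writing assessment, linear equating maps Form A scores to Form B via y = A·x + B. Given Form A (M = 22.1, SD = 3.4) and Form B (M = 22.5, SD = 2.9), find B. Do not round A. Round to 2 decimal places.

A = SD_Y / SD_X = 2.9 / 3.4 = 0.852941
B = M_Y − A·M_X = 22.5 − 0.852941 × 22.1 = 3.65

3.65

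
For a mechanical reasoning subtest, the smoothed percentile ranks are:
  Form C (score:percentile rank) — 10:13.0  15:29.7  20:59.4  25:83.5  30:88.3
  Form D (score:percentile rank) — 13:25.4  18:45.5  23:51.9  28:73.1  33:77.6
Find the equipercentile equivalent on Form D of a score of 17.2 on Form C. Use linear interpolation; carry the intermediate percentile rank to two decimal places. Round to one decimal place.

17.3

PR of 17.2 on Form C: 29.7 + (17.2 − 15)/(20 − 15) × (59.4 − 29.7) = 42.77
On Form D, PR 42.77 falls between score 13 (PR 25.4) and 18 (PR 45.5).
Interpolate: 13 + (42.77 − 25.4)/(45.5 − 25.4) × (18 − 13) = 17.3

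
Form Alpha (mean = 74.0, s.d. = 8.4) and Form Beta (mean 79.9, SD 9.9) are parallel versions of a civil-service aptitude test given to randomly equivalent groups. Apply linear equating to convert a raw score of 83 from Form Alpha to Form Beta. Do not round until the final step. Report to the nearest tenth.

90.5

Linear equating: y = (SD_Y/SD_X)(x − M_X) + M_Y
y = (9.9/8.4)(83 − 74.0) + 79.9
y = 1.178571 × 9.0 + 79.9 = 10.6071 + 79.9 = 90.5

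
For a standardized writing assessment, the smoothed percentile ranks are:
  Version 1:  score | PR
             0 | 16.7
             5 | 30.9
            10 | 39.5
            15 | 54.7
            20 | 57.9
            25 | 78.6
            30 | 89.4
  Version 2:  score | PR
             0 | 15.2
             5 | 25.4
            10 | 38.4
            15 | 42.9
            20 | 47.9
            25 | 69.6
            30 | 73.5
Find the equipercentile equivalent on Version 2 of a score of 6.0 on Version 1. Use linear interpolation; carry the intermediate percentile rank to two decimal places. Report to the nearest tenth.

7.8

PR of 6.0 on Version 1: 30.9 + (6.0 − 5)/(10 − 5) × (39.5 − 30.9) = 32.62
On Version 2, PR 32.62 falls between score 5 (PR 25.4) and 10 (PR 38.4).
Interpolate: 5 + (32.62 − 25.4)/(38.4 − 25.4) × (10 − 5) = 7.8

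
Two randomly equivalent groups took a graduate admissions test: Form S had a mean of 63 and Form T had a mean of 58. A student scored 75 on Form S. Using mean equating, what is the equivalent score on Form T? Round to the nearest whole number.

Mean equating: y = x + (M_Y − M_X) = 75 + (58 − 63) = 70

70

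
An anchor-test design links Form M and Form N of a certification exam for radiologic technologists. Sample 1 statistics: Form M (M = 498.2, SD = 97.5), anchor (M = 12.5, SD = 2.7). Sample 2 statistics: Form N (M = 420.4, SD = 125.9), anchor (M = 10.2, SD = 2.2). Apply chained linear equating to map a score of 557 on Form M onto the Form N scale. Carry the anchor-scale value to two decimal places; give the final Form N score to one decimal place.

645.3

Form M → anchor (Sample 1): v = (2.7/97.5)(557 − 498.2) + 12.5 = 14.13
anchor → Form N (Sample 2): y = (125.9/2.2)(14.13 − 10.2) + 420.4 = 645.3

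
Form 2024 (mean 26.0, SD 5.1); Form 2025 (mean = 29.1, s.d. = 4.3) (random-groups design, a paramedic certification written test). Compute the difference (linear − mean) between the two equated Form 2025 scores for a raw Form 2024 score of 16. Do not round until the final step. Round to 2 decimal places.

Mean-equated: 16 + (29.1 − 26.0) = 19.10
Linear-equated: (4.3/5.1)(16 − 26.0) + 29.1 = 20.669
Difference = 20.669 − 19.10 = 1.57

1.57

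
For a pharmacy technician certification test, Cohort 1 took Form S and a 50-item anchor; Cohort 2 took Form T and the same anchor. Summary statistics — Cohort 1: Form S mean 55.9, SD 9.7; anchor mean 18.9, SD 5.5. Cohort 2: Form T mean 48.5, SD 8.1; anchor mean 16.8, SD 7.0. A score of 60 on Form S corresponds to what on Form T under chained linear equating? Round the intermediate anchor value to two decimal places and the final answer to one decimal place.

Form S → anchor (Cohort 1): v = (5.5/9.7)(60 − 55.9) + 18.9 = 21.22
anchor → Form T (Cohort 2): y = (8.1/7.0)(21.22 − 16.8) + 48.5 = 53.6

53.6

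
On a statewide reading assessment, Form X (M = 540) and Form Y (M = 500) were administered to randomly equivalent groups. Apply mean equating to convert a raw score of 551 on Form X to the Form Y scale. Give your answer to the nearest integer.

Mean equating: y = x + (M_Y − M_X) = 551 + (500 − 540) = 511

511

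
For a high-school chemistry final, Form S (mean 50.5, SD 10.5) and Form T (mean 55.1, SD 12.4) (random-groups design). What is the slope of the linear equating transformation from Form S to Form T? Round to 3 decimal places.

1.181

A = SD_Y / SD_X = 12.4 / 10.5 = 1.181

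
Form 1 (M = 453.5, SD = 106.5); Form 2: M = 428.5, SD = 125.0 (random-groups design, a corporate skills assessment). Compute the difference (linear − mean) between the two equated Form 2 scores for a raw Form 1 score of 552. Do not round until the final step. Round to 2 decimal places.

Mean-equated: 552 + (428.5 − 453.5) = 527.00
Linear-equated: (125.0/106.5)(552 − 453.5) + 428.5 = 544.110
Difference = 544.110 − 527.00 = 17.11

17.11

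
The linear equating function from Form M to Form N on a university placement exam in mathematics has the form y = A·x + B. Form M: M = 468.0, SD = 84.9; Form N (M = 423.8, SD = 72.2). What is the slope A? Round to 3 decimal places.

0.850

A = SD_Y / SD_X = 72.2 / 84.9 = 0.850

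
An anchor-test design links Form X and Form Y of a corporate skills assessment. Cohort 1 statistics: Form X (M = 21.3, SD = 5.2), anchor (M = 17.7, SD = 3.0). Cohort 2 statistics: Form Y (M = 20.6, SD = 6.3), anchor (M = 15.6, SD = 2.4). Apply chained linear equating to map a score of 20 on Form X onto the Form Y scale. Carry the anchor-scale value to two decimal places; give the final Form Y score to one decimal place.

24.1

Form X → anchor (Cohort 1): v = (3.0/5.2)(20 − 21.3) + 17.7 = 16.95
anchor → Form Y (Cohort 2): y = (6.3/2.4)(16.95 − 15.6) + 20.6 = 24.1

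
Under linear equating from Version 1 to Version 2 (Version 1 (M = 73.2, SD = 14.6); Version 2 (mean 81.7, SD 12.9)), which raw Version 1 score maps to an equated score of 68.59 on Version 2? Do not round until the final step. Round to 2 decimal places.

Invert y = (SD_Y/SD_X)(x − M_X) + M_Y:
x = (SD_X/SD_Y)(y − M_Y) + M_X = (14.6/12.9)(68.59 − 81.7) + 73.2
x = 1.131783 × -13.110 + 73.2 = 58.36

58.36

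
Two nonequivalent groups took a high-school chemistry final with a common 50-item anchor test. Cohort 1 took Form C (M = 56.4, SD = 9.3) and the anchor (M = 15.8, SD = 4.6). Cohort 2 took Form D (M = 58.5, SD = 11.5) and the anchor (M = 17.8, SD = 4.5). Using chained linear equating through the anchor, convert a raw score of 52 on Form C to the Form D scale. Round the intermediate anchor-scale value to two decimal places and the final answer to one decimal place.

47.8

Form C → anchor (Cohort 1): v = (4.6/9.3)(52 − 56.4) + 15.8 = 13.62
anchor → Form D (Cohort 2): y = (11.5/4.5)(13.62 − 17.8) + 58.5 = 47.8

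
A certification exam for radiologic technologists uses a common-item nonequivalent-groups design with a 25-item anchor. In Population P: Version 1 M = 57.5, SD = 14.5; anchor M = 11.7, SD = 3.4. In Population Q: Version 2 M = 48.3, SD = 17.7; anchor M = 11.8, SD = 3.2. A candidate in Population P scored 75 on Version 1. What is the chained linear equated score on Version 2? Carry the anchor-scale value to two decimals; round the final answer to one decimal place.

70.4

Version 1 → anchor (Population P): v = (3.4/14.5)(75 − 57.5) + 11.7 = 15.80
anchor → Version 2 (Population Q): y = (17.7/3.2)(15.80 − 11.8) + 48.3 = 70.4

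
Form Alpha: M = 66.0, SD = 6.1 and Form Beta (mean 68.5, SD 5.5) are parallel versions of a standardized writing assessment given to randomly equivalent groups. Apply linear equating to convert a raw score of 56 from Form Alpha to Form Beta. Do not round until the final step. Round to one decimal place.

Linear equating: y = (SD_Y/SD_X)(x − M_X) + M_Y
y = (5.5/6.1)(56 − 66.0) + 68.5
y = 0.901639 × -10.0 + 68.5 = -9.0164 + 68.5 = 59.5

59.5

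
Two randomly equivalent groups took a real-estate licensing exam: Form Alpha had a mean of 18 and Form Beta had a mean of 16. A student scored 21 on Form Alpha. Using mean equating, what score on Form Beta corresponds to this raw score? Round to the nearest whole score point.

19

Mean equating: y = x + (M_Y − M_X) = 21 + (16 − 18) = 19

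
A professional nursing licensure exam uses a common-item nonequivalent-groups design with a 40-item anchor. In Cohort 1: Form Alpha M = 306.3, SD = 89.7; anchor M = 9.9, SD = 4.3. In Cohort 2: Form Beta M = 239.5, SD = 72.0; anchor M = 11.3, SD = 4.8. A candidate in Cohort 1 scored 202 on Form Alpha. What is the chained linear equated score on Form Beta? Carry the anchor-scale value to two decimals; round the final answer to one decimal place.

143.5

Form Alpha → anchor (Cohort 1): v = (4.3/89.7)(202 − 306.3) + 9.9 = 4.90
anchor → Form Beta (Cohort 2): y = (72.0/4.8)(4.90 − 11.3) + 239.5 = 143.5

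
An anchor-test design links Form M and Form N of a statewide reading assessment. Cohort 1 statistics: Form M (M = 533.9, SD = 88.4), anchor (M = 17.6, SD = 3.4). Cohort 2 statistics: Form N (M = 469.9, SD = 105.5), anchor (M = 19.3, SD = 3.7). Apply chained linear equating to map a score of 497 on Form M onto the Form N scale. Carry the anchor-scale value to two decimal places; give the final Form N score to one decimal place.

380.9

Form M → anchor (Cohort 1): v = (3.4/88.4)(497 − 533.9) + 17.6 = 16.18
anchor → Form N (Cohort 2): y = (105.5/3.7)(16.18 − 19.3) + 469.9 = 380.9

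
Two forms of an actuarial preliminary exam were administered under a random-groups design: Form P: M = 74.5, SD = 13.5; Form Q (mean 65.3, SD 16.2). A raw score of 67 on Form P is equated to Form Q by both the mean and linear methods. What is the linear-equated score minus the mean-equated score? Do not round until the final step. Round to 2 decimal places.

-1.50

Mean-equated: 67 + (65.3 − 74.5) = 57.80
Linear-equated: (16.2/13.5)(67 − 74.5) + 65.3 = 56.300
Difference = 56.300 − 57.80 = -1.50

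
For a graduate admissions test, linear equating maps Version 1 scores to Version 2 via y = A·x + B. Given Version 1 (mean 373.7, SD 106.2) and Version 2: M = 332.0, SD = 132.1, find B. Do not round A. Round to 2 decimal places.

-132.84

A = SD_Y / SD_X = 132.1 / 106.2 = 1.243879
B = M_Y − A·M_X = 332.0 − 1.243879 × 373.7 = -132.84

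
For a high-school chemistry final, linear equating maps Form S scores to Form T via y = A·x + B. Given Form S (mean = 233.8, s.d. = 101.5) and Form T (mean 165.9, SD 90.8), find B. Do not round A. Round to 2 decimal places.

-43.25

A = SD_Y / SD_X = 90.8 / 101.5 = 0.894581
B = M_Y − A·M_X = 165.9 − 0.894581 × 233.8 = -43.25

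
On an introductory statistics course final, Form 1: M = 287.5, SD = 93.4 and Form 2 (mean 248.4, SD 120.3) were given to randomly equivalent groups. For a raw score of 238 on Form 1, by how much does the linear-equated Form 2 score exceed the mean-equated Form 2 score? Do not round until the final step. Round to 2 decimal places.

-14.26

Mean-equated: 238 + (248.4 − 287.5) = 198.90
Linear-equated: (120.3/93.4)(238 − 287.5) + 248.4 = 184.644
Difference = 184.644 − 198.90 = -14.26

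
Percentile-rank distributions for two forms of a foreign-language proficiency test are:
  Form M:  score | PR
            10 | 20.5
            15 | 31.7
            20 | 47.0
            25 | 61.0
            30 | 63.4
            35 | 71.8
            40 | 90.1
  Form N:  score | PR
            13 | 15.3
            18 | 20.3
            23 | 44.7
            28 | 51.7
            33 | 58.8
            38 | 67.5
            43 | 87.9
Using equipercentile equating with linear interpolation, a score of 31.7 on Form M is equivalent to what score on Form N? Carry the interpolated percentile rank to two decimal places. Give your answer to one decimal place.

PR of 31.7 on Form M: 63.4 + (31.7 − 30)/(35 − 30) × (71.8 − 63.4) = 66.26
On Form N, PR 66.26 falls between score 33 (PR 58.8) and 38 (PR 67.5).
Interpolate: 33 + (66.26 − 58.8)/(67.5 − 58.8) × (38 − 33) = 37.3

37.3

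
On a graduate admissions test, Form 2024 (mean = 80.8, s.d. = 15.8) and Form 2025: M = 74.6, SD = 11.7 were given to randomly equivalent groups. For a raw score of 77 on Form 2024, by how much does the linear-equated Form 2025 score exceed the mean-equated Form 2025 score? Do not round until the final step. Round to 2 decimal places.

0.99

Mean-equated: 77 + (74.6 − 80.8) = 70.80
Linear-equated: (11.7/15.8)(77 − 80.8) + 74.6 = 71.786
Difference = 71.786 − 70.80 = 0.99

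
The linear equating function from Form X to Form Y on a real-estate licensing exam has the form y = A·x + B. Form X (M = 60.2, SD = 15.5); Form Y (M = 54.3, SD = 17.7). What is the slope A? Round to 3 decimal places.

A = SD_Y / SD_X = 17.7 / 15.5 = 1.142

1.142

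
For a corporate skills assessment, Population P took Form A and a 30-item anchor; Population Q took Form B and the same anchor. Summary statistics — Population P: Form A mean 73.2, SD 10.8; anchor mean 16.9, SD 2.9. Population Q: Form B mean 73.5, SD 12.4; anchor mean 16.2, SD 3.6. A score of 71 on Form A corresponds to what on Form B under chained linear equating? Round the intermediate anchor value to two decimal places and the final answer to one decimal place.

Form A → anchor (Population P): v = (2.9/10.8)(71 − 73.2) + 16.9 = 16.31
anchor → Form B (Population Q): y = (12.4/3.6)(16.31 − 16.2) + 73.5 = 73.9

73.9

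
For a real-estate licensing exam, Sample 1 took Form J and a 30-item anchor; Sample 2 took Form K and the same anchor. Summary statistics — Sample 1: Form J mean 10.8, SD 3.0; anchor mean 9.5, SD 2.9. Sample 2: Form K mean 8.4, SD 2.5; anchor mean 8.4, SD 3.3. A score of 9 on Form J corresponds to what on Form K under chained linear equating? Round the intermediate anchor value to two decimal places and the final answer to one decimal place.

7.9

Form J → anchor (Sample 1): v = (2.9/3.0)(9 − 10.8) + 9.5 = 7.76
anchor → Form K (Sample 2): y = (2.5/3.3)(7.76 − 8.4) + 8.4 = 7.9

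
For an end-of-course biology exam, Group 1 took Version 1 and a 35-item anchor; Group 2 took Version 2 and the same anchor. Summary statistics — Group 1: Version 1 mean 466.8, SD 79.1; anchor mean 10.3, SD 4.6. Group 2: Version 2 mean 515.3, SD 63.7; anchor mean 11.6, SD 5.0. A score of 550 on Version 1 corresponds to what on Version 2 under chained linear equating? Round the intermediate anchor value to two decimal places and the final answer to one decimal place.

Version 1 → anchor (Group 1): v = (4.6/79.1)(550 − 466.8) + 10.3 = 15.14
anchor → Version 2 (Group 2): y = (63.7/5.0)(15.14 − 11.6) + 515.3 = 560.4

560.4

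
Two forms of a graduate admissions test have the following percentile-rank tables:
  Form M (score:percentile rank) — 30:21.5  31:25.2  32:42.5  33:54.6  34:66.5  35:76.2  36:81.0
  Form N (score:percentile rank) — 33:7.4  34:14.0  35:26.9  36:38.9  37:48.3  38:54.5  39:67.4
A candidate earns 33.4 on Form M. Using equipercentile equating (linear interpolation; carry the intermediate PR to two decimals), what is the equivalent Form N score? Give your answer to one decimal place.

38.4

PR of 33.4 on Form M: 54.6 + (33.4 − 33)/(34 − 33) × (66.5 − 54.6) = 59.36
On Form N, PR 59.36 falls between score 38 (PR 54.5) and 39 (PR 67.4).
Interpolate: 38 + (59.36 − 54.5)/(67.4 − 54.5) × (39 − 38) = 38.4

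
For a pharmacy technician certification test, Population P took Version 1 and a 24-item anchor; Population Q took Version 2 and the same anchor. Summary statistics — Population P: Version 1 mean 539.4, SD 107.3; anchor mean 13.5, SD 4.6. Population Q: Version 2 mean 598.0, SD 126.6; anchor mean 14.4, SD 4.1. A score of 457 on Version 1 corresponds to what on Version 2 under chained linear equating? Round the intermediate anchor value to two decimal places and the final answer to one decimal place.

461.2

Version 1 → anchor (Population P): v = (4.6/107.3)(457 − 539.4) + 13.5 = 9.97
anchor → Version 2 (Population Q): y = (126.6/4.1)(9.97 − 14.4) + 598.0 = 461.2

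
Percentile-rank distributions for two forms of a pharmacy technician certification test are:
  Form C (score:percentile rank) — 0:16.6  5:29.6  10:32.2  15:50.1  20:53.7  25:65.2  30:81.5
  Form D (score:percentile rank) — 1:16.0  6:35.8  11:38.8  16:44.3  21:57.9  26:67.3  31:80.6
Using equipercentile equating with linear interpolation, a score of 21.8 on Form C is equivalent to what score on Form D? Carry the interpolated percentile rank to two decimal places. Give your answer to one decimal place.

21.0

PR of 21.8 on Form C: 53.7 + (21.8 − 20)/(25 − 20) × (65.2 − 53.7) = 57.84
On Form D, PR 57.84 falls between score 16 (PR 44.3) and 21 (PR 57.9).
Interpolate: 16 + (57.84 − 44.3)/(57.9 − 44.3) × (21 − 16) = 21.0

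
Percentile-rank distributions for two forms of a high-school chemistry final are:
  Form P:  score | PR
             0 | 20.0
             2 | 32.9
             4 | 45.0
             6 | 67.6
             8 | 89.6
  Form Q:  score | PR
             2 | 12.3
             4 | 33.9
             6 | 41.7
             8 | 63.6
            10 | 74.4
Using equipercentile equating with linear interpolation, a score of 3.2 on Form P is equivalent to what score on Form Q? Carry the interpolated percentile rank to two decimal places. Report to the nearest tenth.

PR of 3.2 on Form P: 32.9 + (3.2 − 2)/(4 − 2) × (45.0 − 32.9) = 40.16
On Form Q, PR 40.16 falls between score 4 (PR 33.9) and 6 (PR 41.7).
Interpolate: 4 + (40.16 − 33.9)/(41.7 − 33.9) × (6 − 4) = 5.6

5.6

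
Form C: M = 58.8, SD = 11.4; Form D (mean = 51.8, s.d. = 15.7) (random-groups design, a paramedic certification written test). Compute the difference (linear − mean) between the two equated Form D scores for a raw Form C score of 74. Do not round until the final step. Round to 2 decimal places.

Mean-equated: 74 + (51.8 − 58.8) = 67.00
Linear-equated: (15.7/11.4)(74 − 58.8) + 51.8 = 72.733
Difference = 72.733 − 67.00 = 5.73

5.73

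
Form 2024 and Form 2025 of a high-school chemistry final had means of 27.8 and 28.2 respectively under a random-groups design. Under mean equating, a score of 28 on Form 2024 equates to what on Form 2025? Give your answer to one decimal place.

Mean equating: y = x + (M_Y − M_X) = 28 + (28.2 − 27.8) = 28.4

28.4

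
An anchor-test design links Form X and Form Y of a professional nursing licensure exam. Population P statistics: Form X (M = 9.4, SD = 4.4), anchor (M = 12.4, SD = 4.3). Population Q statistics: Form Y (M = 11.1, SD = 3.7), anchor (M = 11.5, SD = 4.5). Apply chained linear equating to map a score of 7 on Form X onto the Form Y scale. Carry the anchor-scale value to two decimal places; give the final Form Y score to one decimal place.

Form X → anchor (Population P): v = (4.3/4.4)(7 − 9.4) + 12.4 = 10.05
anchor → Form Y (Population Q): y = (3.7/4.5)(10.05 − 11.5) + 11.1 = 9.9

9.9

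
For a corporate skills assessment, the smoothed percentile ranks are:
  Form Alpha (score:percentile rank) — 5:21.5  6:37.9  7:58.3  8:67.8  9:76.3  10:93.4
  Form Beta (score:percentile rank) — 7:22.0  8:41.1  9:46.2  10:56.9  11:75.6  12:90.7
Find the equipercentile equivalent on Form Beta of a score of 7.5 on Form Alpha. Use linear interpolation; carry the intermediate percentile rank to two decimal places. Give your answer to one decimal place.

10.3

PR of 7.5 on Form Alpha: 58.3 + (7.5 − 7)/(8 − 7) × (67.8 − 58.3) = 63.05
On Form Beta, PR 63.05 falls between score 10 (PR 56.9) and 11 (PR 75.6).
Interpolate: 10 + (63.05 − 56.9)/(75.6 − 56.9) × (11 − 10) = 10.3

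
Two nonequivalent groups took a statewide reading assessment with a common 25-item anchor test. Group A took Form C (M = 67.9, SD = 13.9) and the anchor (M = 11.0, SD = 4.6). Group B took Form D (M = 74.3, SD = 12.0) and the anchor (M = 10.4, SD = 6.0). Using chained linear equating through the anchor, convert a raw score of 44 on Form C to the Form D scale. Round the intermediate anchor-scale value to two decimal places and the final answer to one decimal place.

59.7

Form C → anchor (Group A): v = (4.6/13.9)(44 − 67.9) + 11.0 = 3.09
anchor → Form D (Group B): y = (12.0/6.0)(3.09 − 10.4) + 74.3 = 59.7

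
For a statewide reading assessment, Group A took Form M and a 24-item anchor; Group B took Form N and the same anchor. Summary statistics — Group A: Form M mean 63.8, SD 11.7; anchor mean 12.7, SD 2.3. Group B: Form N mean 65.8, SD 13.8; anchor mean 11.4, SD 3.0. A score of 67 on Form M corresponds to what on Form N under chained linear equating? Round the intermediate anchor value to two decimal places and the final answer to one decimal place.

74.7

Form M → anchor (Group A): v = (2.3/11.7)(67 − 63.8) + 12.7 = 13.33
anchor → Form N (Group B): y = (13.8/3.0)(13.33 − 11.4) + 65.8 = 74.7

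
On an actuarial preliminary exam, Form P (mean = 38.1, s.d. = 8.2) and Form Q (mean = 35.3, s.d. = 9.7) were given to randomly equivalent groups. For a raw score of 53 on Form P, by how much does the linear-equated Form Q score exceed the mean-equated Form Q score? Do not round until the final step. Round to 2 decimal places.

Mean-equated: 53 + (35.3 − 38.1) = 50.20
Linear-equated: (9.7/8.2)(53 − 38.1) + 35.3 = 52.926
Difference = 52.926 − 50.20 = 2.73

2.73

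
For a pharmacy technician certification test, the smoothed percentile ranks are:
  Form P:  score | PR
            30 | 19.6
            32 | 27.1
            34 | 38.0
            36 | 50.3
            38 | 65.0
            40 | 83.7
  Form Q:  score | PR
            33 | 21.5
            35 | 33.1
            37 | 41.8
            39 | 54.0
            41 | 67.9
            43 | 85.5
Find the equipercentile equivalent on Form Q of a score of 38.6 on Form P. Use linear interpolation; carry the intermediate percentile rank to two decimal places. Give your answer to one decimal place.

PR of 38.6 on Form P: 65.0 + (38.6 − 38)/(40 − 38) × (83.7 − 65.0) = 70.61
On Form Q, PR 70.61 falls between score 41 (PR 67.9) and 43 (PR 85.5).
Interpolate: 41 + (70.61 − 67.9)/(85.5 − 67.9) × (43 − 41) = 41.3

41.3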